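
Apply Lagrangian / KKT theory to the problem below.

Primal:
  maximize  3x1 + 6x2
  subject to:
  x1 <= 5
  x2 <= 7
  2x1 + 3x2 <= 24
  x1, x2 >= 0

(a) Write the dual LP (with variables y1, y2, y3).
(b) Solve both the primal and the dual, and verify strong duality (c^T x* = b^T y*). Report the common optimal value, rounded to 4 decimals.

The standard primal-dual pair for 'max c^T x s.t. A x <= b, x >= 0' is:
  Dual:  min b^T y  s.t.  A^T y >= c,  y >= 0.

So the dual LP is:
  minimize  5y1 + 7y2 + 24y3
  subject to:
    y1 + 2y3 >= 3
    y2 + 3y3 >= 6
    y1, y2, y3 >= 0

Solving the primal: x* = (1.5, 7).
  primal value c^T x* = 46.5.
Solving the dual: y* = (0, 1.5, 1.5).
  dual value b^T y* = 46.5.
Strong duality: c^T x* = b^T y*. Confirmed.

46.5


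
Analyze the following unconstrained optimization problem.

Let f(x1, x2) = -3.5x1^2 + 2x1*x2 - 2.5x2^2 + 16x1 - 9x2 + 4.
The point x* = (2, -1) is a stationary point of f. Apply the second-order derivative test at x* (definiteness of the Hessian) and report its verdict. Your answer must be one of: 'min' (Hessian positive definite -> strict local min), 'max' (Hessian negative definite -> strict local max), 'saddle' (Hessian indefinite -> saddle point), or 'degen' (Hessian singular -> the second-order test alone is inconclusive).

Compute the Hessian H = grad^2 f:
  H = [[-7, 2], [2, -5]]
Verify stationarity: grad f(x*) = H x* + g = (0, 0).
Eigenvalues of H: -8.2361, -3.7639.
Both eigenvalues < 0, so H is negative definite -> x* is a strict local max.

max


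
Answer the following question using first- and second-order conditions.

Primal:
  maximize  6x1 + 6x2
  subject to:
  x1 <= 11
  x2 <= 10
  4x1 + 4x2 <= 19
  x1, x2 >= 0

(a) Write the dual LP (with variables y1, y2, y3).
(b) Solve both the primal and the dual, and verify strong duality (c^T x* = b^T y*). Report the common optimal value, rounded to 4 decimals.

The standard primal-dual pair for 'max c^T x s.t. A x <= b, x >= 0' is:
  Dual:  min b^T y  s.t.  A^T y >= c,  y >= 0.

So the dual LP is:
  minimize  11y1 + 10y2 + 19y3
  subject to:
    y1 + 4y3 >= 6
    y2 + 4y3 >= 6
    y1, y2, y3 >= 0

Solving the primal: x* = (4.75, 0).
  primal value c^T x* = 28.5.
Solving the dual: y* = (0, 0, 1.5).
  dual value b^T y* = 28.5.
Strong duality: c^T x* = b^T y*. Confirmed.

28.5


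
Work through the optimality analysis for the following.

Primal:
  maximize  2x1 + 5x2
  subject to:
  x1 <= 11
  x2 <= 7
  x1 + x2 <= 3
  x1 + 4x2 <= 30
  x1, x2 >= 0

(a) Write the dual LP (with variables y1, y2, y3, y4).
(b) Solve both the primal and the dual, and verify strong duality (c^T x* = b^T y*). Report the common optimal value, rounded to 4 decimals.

The standard primal-dual pair for 'max c^T x s.t. A x <= b, x >= 0' is:
  Dual:  min b^T y  s.t.  A^T y >= c,  y >= 0.

So the dual LP is:
  minimize  11y1 + 7y2 + 3y3 + 30y4
  subject to:
    y1 + y3 + y4 >= 2
    y2 + y3 + 4y4 >= 5
    y1, y2, y3, y4 >= 0

Solving the primal: x* = (0, 3).
  primal value c^T x* = 15.
Solving the dual: y* = (0, 0, 5, 0).
  dual value b^T y* = 15.
Strong duality: c^T x* = b^T y*. Confirmed.

15


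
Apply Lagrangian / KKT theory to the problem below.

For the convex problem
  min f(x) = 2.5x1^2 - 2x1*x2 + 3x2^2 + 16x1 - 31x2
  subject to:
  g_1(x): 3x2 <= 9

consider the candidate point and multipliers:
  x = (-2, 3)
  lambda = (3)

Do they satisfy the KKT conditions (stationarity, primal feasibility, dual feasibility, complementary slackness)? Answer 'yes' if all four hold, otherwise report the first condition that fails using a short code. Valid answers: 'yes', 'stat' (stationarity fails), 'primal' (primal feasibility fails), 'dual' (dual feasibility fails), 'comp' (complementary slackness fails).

Gradient of f: grad f(x) = Q x + c = (0, -9)
Constraint values g_i(x) = a_i^T x - b_i:
  g_1((-2, 3)) = 0
Stationarity residual: grad f(x) + sum_i lambda_i a_i = (0, 0)
  -> stationarity OK
Primal feasibility (all g_i <= 0): OK
Dual feasibility (all lambda_i >= 0): OK
Complementary slackness (lambda_i * g_i(x) = 0 for all i): OK

Verdict: yes, KKT holds.

yes


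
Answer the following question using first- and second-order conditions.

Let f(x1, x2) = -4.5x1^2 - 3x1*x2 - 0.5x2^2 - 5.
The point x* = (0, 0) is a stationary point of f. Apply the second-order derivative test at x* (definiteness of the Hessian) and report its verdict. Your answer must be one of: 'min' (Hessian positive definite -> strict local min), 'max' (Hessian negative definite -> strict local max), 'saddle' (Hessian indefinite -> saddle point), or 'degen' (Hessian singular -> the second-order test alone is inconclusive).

Compute the Hessian H = grad^2 f:
  H = [[-9, -3], [-3, -1]]
Verify stationarity: grad f(x*) = H x* + g = (0, 0).
Eigenvalues of H: -10, 0.
H has a zero eigenvalue (singular; negative semidefinite but not definite), so H is neither positive definite, negative definite, nor indefinite. The second-order test alone is inconclusive -> degen.
(Indeed, f is constant along the null direction of H through x*, so x* is not a strict local extremum.)

degen


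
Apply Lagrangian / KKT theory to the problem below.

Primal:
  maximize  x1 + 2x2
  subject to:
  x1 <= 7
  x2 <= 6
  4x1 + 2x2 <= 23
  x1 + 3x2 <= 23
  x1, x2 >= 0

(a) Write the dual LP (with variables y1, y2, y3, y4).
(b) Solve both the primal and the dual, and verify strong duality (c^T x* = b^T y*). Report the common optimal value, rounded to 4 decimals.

The standard primal-dual pair for 'max c^T x s.t. A x <= b, x >= 0' is:
  Dual:  min b^T y  s.t.  A^T y >= c,  y >= 0.

So the dual LP is:
  minimize  7y1 + 6y2 + 23y3 + 23y4
  subject to:
    y1 + 4y3 + y4 >= 1
    y2 + 2y3 + 3y4 >= 2
    y1, y2, y3, y4 >= 0

Solving the primal: x* = (2.75, 6).
  primal value c^T x* = 14.75.
Solving the dual: y* = (0, 1.5, 0.25, 0).
  dual value b^T y* = 14.75.
Strong duality: c^T x* = b^T y*. Confirmed.

14.75


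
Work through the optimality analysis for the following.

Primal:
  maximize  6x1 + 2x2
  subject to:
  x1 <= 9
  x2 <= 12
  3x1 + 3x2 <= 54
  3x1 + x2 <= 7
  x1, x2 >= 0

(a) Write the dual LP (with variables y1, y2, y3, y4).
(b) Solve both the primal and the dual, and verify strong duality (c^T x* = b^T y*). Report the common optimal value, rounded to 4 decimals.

The standard primal-dual pair for 'max c^T x s.t. A x <= b, x >= 0' is:
  Dual:  min b^T y  s.t.  A^T y >= c,  y >= 0.

So the dual LP is:
  minimize  9y1 + 12y2 + 54y3 + 7y4
  subject to:
    y1 + 3y3 + 3y4 >= 6
    y2 + 3y3 + y4 >= 2
    y1, y2, y3, y4 >= 0

Solving the primal: x* = (2.3333, 0).
  primal value c^T x* = 14.
Solving the dual: y* = (0, 0, 0, 2).
  dual value b^T y* = 14.
Strong duality: c^T x* = b^T y*. Confirmed.

14


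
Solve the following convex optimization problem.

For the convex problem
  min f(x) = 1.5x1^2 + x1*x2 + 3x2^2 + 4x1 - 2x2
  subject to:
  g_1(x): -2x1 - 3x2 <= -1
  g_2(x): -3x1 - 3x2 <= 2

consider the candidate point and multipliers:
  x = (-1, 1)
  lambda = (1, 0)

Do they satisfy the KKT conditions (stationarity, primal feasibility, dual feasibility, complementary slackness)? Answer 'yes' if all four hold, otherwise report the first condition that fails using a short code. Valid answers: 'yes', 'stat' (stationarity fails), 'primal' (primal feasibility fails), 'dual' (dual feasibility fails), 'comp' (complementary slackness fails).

Gradient of f: grad f(x) = Q x + c = (2, 3)
Constraint values g_i(x) = a_i^T x - b_i:
  g_1((-1, 1)) = 0
  g_2((-1, 1)) = -2
Stationarity residual: grad f(x) + sum_i lambda_i a_i = (0, 0)
  -> stationarity OK
Primal feasibility (all g_i <= 0): OK
Dual feasibility (all lambda_i >= 0): OK
Complementary slackness (lambda_i * g_i(x) = 0 for all i): OK

Verdict: yes, KKT holds.

yes


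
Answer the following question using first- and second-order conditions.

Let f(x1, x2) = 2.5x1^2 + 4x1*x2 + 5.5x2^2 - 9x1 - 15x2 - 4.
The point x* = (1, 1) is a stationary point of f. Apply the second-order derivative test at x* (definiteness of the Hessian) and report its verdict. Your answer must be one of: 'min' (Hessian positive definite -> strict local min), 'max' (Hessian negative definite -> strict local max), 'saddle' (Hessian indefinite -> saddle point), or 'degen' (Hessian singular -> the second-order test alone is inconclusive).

Compute the Hessian H = grad^2 f:
  H = [[5, 4], [4, 11]]
Verify stationarity: grad f(x*) = H x* + g = (0, 0).
Eigenvalues of H: 3, 13.
Both eigenvalues > 0, so H is positive definite -> x* is a strict local min.

min


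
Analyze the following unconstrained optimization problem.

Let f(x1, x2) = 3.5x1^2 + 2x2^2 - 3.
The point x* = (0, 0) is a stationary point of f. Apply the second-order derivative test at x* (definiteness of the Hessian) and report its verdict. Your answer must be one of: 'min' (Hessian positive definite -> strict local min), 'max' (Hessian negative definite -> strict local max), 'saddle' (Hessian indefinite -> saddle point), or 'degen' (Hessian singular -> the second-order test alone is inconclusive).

Compute the Hessian H = grad^2 f:
  H = [[7, 0], [0, 4]]
Verify stationarity: grad f(x*) = H x* + g = (0, 0).
Eigenvalues of H: 4, 7.
Both eigenvalues > 0, so H is positive definite -> x* is a strict local min.

min


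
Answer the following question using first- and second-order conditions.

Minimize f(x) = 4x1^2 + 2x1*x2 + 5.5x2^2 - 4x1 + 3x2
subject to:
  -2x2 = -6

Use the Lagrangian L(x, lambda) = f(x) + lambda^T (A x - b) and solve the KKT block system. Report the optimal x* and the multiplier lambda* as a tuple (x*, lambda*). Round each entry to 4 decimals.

Form the Lagrangian:
  L(x, lambda) = (1/2) x^T Q x + c^T x + lambda^T (A x - b)
Stationarity (grad_x L = 0): Q x + c + A^T lambda = 0.
Primal feasibility: A x = b.

This gives the KKT block system:
  [ Q   A^T ] [ x     ]   [-c ]
  [ A    0  ] [ lambda ] = [ b ]

Solving the linear system:
  x*      = (-0.25, 3)
  lambda* = (17.75)
  f(x*)   = 58.25

x* = (-0.25, 3), lambda* = (17.75)


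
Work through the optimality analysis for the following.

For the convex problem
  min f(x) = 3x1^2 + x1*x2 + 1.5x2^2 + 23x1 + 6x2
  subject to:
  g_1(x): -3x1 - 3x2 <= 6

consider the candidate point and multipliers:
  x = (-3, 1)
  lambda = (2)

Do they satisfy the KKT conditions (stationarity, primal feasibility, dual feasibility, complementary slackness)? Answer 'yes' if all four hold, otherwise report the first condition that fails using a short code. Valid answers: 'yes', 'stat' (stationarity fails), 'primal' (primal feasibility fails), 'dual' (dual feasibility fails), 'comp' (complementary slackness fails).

Gradient of f: grad f(x) = Q x + c = (6, 6)
Constraint values g_i(x) = a_i^T x - b_i:
  g_1((-3, 1)) = 0
Stationarity residual: grad f(x) + sum_i lambda_i a_i = (0, 0)
  -> stationarity OK
Primal feasibility (all g_i <= 0): OK
Dual feasibility (all lambda_i >= 0): OK
Complementary slackness (lambda_i * g_i(x) = 0 for all i): OK

Verdict: yes, KKT holds.

yes


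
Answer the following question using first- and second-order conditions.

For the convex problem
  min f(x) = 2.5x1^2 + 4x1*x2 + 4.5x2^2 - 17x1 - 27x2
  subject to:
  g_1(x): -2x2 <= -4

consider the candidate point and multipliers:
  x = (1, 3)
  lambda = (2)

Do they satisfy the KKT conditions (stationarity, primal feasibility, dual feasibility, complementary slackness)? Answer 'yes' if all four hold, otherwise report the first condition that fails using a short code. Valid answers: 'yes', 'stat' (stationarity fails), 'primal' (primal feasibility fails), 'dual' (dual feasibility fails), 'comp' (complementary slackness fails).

Gradient of f: grad f(x) = Q x + c = (0, 4)
Constraint values g_i(x) = a_i^T x - b_i:
  g_1((1, 3)) = -2
Stationarity residual: grad f(x) + sum_i lambda_i a_i = (0, 0)
  -> stationarity OK
Primal feasibility (all g_i <= 0): OK
Dual feasibility (all lambda_i >= 0): OK
Complementary slackness (lambda_i * g_i(x) = 0 for all i): FAILS

Verdict: the first failing condition is complementary_slackness -> comp.

comp


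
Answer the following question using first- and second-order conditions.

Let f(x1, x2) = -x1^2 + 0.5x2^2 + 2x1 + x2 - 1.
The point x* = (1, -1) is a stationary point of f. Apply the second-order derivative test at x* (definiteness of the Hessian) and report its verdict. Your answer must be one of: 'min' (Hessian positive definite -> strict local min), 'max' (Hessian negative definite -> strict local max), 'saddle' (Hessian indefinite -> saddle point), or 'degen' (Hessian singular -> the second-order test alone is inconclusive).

Compute the Hessian H = grad^2 f:
  H = [[-2, 0], [0, 1]]
Verify stationarity: grad f(x*) = H x* + g = (0, 0).
Eigenvalues of H: -2, 1.
Eigenvalues have mixed signs, so H is indefinite -> x* is a saddle point.

saddle


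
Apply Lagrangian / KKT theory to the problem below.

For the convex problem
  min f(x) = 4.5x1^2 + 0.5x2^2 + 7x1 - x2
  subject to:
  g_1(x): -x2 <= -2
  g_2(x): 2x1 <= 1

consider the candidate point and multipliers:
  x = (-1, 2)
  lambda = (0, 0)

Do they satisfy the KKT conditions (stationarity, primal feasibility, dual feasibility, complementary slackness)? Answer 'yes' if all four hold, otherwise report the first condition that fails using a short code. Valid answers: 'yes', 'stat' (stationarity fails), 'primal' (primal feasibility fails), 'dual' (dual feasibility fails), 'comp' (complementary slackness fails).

Gradient of f: grad f(x) = Q x + c = (-2, 1)
Constraint values g_i(x) = a_i^T x - b_i:
  g_1((-1, 2)) = 0
  g_2((-1, 2)) = -3
Stationarity residual: grad f(x) + sum_i lambda_i a_i = (-2, 1)
  -> stationarity FAILS
Primal feasibility (all g_i <= 0): OK
Dual feasibility (all lambda_i >= 0): OK
Complementary slackness (lambda_i * g_i(x) = 0 for all i): OK

Verdict: the first failing condition is stationarity -> stat.

stat


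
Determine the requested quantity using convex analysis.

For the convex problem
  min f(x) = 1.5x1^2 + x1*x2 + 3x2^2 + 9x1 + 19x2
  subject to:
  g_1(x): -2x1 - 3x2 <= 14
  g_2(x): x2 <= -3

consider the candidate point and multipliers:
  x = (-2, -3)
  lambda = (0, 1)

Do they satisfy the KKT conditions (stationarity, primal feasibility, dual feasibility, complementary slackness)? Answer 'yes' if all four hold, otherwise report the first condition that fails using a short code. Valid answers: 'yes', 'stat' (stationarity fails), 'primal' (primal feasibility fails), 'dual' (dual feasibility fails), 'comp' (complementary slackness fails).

Gradient of f: grad f(x) = Q x + c = (0, -1)
Constraint values g_i(x) = a_i^T x - b_i:
  g_1((-2, -3)) = -1
  g_2((-2, -3)) = 0
Stationarity residual: grad f(x) + sum_i lambda_i a_i = (0, 0)
  -> stationarity OK
Primal feasibility (all g_i <= 0): OK
Dual feasibility (all lambda_i >= 0): OK
Complementary slackness (lambda_i * g_i(x) = 0 for all i): OK

Verdict: yes, KKT holds.

yes


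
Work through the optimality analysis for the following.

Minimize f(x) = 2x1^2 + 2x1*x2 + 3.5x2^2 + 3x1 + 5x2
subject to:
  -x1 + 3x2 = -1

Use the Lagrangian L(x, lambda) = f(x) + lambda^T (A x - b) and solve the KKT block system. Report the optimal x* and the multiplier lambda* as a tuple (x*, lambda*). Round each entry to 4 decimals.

Form the Lagrangian:
  L(x, lambda) = (1/2) x^T Q x + c^T x + lambda^T (A x - b)
Stationarity (grad_x L = 0): Q x + c + A^T lambda = 0.
Primal feasibility: A x = b.

This gives the KKT block system:
  [ Q   A^T ] [ x     ]   [-c ]
  [ A    0  ] [ lambda ] = [ b ]

Solving the linear system:
  x*      = (-0.5273, -0.5091)
  lambda* = (-0.1273)
  f(x*)   = -2.1273

x* = (-0.5273, -0.5091), lambda* = (-0.1273)


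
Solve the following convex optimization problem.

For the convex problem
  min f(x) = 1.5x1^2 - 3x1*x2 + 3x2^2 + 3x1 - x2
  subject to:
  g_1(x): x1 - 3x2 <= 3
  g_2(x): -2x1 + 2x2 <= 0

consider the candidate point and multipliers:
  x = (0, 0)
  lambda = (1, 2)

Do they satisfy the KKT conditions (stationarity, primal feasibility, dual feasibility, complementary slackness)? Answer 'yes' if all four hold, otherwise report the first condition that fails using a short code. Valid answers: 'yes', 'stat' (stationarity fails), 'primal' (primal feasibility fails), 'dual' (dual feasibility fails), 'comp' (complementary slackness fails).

Gradient of f: grad f(x) = Q x + c = (3, -1)
Constraint values g_i(x) = a_i^T x - b_i:
  g_1((0, 0)) = -3
  g_2((0, 0)) = 0
Stationarity residual: grad f(x) + sum_i lambda_i a_i = (0, 0)
  -> stationarity OK
Primal feasibility (all g_i <= 0): OK
Dual feasibility (all lambda_i >= 0): OK
Complementary slackness (lambda_i * g_i(x) = 0 for all i): FAILS

Verdict: the first failing condition is complementary_slackness -> comp.

comp


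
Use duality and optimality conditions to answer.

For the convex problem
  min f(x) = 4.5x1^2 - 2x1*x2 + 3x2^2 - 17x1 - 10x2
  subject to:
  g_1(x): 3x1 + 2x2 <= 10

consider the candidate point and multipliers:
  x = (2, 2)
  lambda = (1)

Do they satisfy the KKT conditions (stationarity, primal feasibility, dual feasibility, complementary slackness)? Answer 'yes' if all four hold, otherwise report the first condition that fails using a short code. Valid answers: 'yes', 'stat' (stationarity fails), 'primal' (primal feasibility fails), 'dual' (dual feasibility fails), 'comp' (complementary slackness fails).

Gradient of f: grad f(x) = Q x + c = (-3, -2)
Constraint values g_i(x) = a_i^T x - b_i:
  g_1((2, 2)) = 0
Stationarity residual: grad f(x) + sum_i lambda_i a_i = (0, 0)
  -> stationarity OK
Primal feasibility (all g_i <= 0): OK
Dual feasibility (all lambda_i >= 0): OK
Complementary slackness (lambda_i * g_i(x) = 0 for all i): OK

Verdict: yes, KKT holds.

yes


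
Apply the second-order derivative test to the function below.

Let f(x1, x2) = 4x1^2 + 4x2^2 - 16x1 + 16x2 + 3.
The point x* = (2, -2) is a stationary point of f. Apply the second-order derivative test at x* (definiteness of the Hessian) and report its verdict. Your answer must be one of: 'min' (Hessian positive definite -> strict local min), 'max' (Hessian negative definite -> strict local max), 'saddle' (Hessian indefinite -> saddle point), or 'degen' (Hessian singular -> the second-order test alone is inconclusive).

Compute the Hessian H = grad^2 f:
  H = [[8, 0], [0, 8]]
Verify stationarity: grad f(x*) = H x* + g = (0, 0).
Eigenvalues of H: 8, 8.
Both eigenvalues > 0, so H is positive definite -> x* is a strict local min.

min


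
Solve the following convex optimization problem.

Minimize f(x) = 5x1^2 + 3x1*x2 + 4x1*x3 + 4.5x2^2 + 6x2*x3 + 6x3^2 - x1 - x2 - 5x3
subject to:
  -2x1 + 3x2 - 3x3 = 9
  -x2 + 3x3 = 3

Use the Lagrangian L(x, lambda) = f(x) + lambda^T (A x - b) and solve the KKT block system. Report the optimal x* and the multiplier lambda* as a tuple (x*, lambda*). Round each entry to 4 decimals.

Form the Lagrangian:
  L(x, lambda) = (1/2) x^T Q x + c^T x + lambda^T (A x - b)
Stationarity (grad_x L = 0): Q x + c + A^T lambda = 0.
Primal feasibility: A x = b.

This gives the KKT block system:
  [ Q   A^T ] [ x     ]   [-c ]
  [ A    0  ] [ lambda ] = [ b ]

Solving the linear system:
  x*      = (-3.7071, 2.2929, 1.7643)
  lambda* = (-12.0673, -17.101)
  f(x*)   = 76.2508

x* = (-3.7071, 2.2929, 1.7643), lambda* = (-12.0673, -17.101)


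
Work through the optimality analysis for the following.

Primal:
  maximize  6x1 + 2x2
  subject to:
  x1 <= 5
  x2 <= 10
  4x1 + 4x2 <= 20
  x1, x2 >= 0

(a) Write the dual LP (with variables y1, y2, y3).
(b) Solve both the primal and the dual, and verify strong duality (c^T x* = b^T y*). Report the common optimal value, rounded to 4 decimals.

The standard primal-dual pair for 'max c^T x s.t. A x <= b, x >= 0' is:
  Dual:  min b^T y  s.t.  A^T y >= c,  y >= 0.

So the dual LP is:
  minimize  5y1 + 10y2 + 20y3
  subject to:
    y1 + 4y3 >= 6
    y2 + 4y3 >= 2
    y1, y2, y3 >= 0

Solving the primal: x* = (5, 0).
  primal value c^T x* = 30.
Solving the dual: y* = (4, 0, 0.5).
  dual value b^T y* = 30.
Strong duality: c^T x* = b^T y*. Confirmed.

30


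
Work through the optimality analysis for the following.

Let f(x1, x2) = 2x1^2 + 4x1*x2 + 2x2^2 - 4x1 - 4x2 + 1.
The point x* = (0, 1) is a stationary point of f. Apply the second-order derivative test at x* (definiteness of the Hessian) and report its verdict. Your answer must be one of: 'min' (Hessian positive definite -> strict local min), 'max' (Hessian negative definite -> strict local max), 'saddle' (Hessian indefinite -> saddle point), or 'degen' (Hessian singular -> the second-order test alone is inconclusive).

Compute the Hessian H = grad^2 f:
  H = [[4, 4], [4, 4]]
Verify stationarity: grad f(x*) = H x* + g = (0, 0).
Eigenvalues of H: 0, 8.
H has a zero eigenvalue (singular; positive semidefinite but not definite), so H is neither positive definite, negative definite, nor indefinite. The second-order test alone is inconclusive -> degen.
(Indeed, f is constant along the null direction of H through x*, so x* is not a strict local extremum.)

degen


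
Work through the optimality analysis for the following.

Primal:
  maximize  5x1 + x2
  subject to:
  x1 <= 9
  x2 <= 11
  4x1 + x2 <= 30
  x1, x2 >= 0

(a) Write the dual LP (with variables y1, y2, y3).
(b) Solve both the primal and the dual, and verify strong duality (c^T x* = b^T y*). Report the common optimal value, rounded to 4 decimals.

The standard primal-dual pair for 'max c^T x s.t. A x <= b, x >= 0' is:
  Dual:  min b^T y  s.t.  A^T y >= c,  y >= 0.

So the dual LP is:
  minimize  9y1 + 11y2 + 30y3
  subject to:
    y1 + 4y3 >= 5
    y2 + y3 >= 1
    y1, y2, y3 >= 0

Solving the primal: x* = (7.5, 0).
  primal value c^T x* = 37.5.
Solving the dual: y* = (0, 0, 1.25).
  dual value b^T y* = 37.5.
Strong duality: c^T x* = b^T y*. Confirmed.

37.5


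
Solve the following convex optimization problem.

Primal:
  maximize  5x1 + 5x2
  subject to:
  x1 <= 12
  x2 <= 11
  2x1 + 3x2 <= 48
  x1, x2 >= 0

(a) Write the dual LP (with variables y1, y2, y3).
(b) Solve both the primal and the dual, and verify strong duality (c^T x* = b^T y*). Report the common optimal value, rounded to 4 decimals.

The standard primal-dual pair for 'max c^T x s.t. A x <= b, x >= 0' is:
  Dual:  min b^T y  s.t.  A^T y >= c,  y >= 0.

So the dual LP is:
  minimize  12y1 + 11y2 + 48y3
  subject to:
    y1 + 2y3 >= 5
    y2 + 3y3 >= 5
    y1, y2, y3 >= 0

Solving the primal: x* = (12, 8).
  primal value c^T x* = 100.
Solving the dual: y* = (1.6667, 0, 1.6667).
  dual value b^T y* = 100.
Strong duality: c^T x* = b^T y*. Confirmed.

100


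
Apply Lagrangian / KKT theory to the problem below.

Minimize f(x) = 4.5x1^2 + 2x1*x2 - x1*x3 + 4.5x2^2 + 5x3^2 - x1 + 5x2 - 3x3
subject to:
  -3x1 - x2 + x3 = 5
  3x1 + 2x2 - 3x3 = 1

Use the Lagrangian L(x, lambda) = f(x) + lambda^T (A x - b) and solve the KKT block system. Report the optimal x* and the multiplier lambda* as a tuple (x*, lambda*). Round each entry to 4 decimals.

Form the Lagrangian:
  L(x, lambda) = (1/2) x^T Q x + c^T x + lambda^T (A x - b)
Stationarity (grad_x L = 0): Q x + c + A^T lambda = 0.
Primal feasibility: A x = b.

This gives the KKT block system:
  [ Q   A^T ] [ x     ]   [-c ]
  [ A    0  ] [ lambda ] = [ b ]

Solving the linear system:
  x*      = (-2.842, 1.0519, -2.4741)
  lambda* = (-23.4494, -16.116)
  f(x*)   = 74.4432

x* = (-2.842, 1.0519, -2.4741), lambda* = (-23.4494, -16.116)


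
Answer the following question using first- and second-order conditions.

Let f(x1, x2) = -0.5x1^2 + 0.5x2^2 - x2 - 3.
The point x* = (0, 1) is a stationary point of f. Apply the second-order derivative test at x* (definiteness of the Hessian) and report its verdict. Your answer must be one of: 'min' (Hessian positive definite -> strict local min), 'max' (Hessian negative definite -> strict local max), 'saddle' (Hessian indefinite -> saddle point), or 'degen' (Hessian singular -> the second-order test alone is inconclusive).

Compute the Hessian H = grad^2 f:
  H = [[-1, 0], [0, 1]]
Verify stationarity: grad f(x*) = H x* + g = (0, 0).
Eigenvalues of H: -1, 1.
Eigenvalues have mixed signs, so H is indefinite -> x* is a saddle point.

saddle


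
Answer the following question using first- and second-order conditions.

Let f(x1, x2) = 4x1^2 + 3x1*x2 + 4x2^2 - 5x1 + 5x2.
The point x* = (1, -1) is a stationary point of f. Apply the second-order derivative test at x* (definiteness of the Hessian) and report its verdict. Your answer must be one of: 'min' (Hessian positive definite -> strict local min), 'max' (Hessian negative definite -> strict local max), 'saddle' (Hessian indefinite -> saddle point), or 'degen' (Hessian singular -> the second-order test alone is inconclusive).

Compute the Hessian H = grad^2 f:
  H = [[8, 3], [3, 8]]
Verify stationarity: grad f(x*) = H x* + g = (0, 0).
Eigenvalues of H: 5, 11.
Both eigenvalues > 0, so H is positive definite -> x* is a strict local min.

min


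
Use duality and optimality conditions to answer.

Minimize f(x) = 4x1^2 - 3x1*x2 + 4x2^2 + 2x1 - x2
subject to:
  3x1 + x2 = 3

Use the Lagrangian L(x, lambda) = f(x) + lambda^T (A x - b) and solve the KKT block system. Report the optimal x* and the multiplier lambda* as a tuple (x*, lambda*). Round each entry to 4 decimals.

Form the Lagrangian:
  L(x, lambda) = (1/2) x^T Q x + c^T x + lambda^T (A x - b)
Stationarity (grad_x L = 0): Q x + c + A^T lambda = 0.
Primal feasibility: A x = b.

This gives the KKT block system:
  [ Q   A^T ] [ x     ]   [-c ]
  [ A    0  ] [ lambda ] = [ b ]

Solving the linear system:
  x*      = (0.7755, 0.6735)
  lambda* = (-2.0612)
  f(x*)   = 3.5306

x* = (0.7755, 0.6735), lambda* = (-2.0612)


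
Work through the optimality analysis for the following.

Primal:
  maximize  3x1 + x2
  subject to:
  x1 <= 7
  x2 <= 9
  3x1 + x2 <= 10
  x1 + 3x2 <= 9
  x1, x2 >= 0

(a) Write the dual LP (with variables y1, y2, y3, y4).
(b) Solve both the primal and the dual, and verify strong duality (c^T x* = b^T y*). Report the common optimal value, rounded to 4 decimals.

The standard primal-dual pair for 'max c^T x s.t. A x <= b, x >= 0' is:
  Dual:  min b^T y  s.t.  A^T y >= c,  y >= 0.

So the dual LP is:
  minimize  7y1 + 9y2 + 10y3 + 9y4
  subject to:
    y1 + 3y3 + y4 >= 3
    y2 + y3 + 3y4 >= 1
    y1, y2, y3, y4 >= 0

Solving the primal: x* = (2.625, 2.125).
  primal value c^T x* = 10.
Solving the dual: y* = (0, 0, 1, 0).
  dual value b^T y* = 10.
Strong duality: c^T x* = b^T y*. Confirmed.

10


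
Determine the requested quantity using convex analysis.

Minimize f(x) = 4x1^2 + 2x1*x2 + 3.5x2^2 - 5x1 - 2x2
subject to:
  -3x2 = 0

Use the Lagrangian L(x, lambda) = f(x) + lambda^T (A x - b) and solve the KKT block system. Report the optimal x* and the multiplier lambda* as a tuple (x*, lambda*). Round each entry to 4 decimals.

Form the Lagrangian:
  L(x, lambda) = (1/2) x^T Q x + c^T x + lambda^T (A x - b)
Stationarity (grad_x L = 0): Q x + c + A^T lambda = 0.
Primal feasibility: A x = b.

This gives the KKT block system:
  [ Q   A^T ] [ x     ]   [-c ]
  [ A    0  ] [ lambda ] = [ b ]

Solving the linear system:
  x*      = (0.625, 0)
  lambda* = (-0.25)
  f(x*)   = -1.5625

x* = (0.625, 0), lambda* = (-0.25)


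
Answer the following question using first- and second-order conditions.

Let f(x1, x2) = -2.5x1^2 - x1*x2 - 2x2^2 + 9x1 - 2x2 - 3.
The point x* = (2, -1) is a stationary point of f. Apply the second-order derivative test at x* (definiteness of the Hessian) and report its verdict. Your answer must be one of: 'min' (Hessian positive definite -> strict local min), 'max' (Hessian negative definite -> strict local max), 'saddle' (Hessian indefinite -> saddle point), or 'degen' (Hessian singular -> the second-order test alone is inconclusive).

Compute the Hessian H = grad^2 f:
  H = [[-5, -1], [-1, -4]]
Verify stationarity: grad f(x*) = H x* + g = (0, 0).
Eigenvalues of H: -5.618, -3.382.
Both eigenvalues < 0, so H is negative definite -> x* is a strict local max.

max


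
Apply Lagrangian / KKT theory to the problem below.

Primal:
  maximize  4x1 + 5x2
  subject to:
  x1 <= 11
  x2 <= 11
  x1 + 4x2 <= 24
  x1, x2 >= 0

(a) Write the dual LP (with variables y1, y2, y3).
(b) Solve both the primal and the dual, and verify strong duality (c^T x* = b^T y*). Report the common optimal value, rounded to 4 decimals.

The standard primal-dual pair for 'max c^T x s.t. A x <= b, x >= 0' is:
  Dual:  min b^T y  s.t.  A^T y >= c,  y >= 0.

So the dual LP is:
  minimize  11y1 + 11y2 + 24y3
  subject to:
    y1 + y3 >= 4
    y2 + 4y3 >= 5
    y1, y2, y3 >= 0

Solving the primal: x* = (11, 3.25).
  primal value c^T x* = 60.25.
Solving the dual: y* = (2.75, 0, 1.25).
  dual value b^T y* = 60.25.
Strong duality: c^T x* = b^T y*. Confirmed.

60.25


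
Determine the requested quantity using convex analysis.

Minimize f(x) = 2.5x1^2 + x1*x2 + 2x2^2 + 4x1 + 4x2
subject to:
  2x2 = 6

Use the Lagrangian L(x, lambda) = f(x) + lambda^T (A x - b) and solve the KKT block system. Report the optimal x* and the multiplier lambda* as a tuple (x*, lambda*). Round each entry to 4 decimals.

Form the Lagrangian:
  L(x, lambda) = (1/2) x^T Q x + c^T x + lambda^T (A x - b)
Stationarity (grad_x L = 0): Q x + c + A^T lambda = 0.
Primal feasibility: A x = b.

This gives the KKT block system:
  [ Q   A^T ] [ x     ]   [-c ]
  [ A    0  ] [ lambda ] = [ b ]

Solving the linear system:
  x*      = (-1.4, 3)
  lambda* = (-7.3)
  f(x*)   = 25.1

x* = (-1.4, 3), lambda* = (-7.3)


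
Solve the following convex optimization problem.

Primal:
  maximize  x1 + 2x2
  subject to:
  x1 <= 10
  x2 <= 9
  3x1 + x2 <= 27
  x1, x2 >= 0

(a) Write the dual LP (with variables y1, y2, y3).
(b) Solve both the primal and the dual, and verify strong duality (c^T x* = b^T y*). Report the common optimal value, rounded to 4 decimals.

The standard primal-dual pair for 'max c^T x s.t. A x <= b, x >= 0' is:
  Dual:  min b^T y  s.t.  A^T y >= c,  y >= 0.

So the dual LP is:
  minimize  10y1 + 9y2 + 27y3
  subject to:
    y1 + 3y3 >= 1
    y2 + y3 >= 2
    y1, y2, y3 >= 0

Solving the primal: x* = (6, 9).
  primal value c^T x* = 24.
Solving the dual: y* = (0, 1.6667, 0.3333).
  dual value b^T y* = 24.
Strong duality: c^T x* = b^T y*. Confirmed.

24


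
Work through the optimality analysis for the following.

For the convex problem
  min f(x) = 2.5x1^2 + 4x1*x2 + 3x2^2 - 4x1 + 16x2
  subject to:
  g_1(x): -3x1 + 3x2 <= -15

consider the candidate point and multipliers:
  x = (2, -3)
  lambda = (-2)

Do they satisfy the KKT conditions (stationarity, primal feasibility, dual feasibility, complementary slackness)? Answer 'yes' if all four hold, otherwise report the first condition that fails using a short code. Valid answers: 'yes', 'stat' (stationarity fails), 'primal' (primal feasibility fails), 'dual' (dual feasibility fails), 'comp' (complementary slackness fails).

Gradient of f: grad f(x) = Q x + c = (-6, 6)
Constraint values g_i(x) = a_i^T x - b_i:
  g_1((2, -3)) = 0
Stationarity residual: grad f(x) + sum_i lambda_i a_i = (0, 0)
  -> stationarity OK
Primal feasibility (all g_i <= 0): OK
Dual feasibility (all lambda_i >= 0): FAILS
Complementary slackness (lambda_i * g_i(x) = 0 for all i): OK

Verdict: the first failing condition is dual_feasibility -> dual.

dual


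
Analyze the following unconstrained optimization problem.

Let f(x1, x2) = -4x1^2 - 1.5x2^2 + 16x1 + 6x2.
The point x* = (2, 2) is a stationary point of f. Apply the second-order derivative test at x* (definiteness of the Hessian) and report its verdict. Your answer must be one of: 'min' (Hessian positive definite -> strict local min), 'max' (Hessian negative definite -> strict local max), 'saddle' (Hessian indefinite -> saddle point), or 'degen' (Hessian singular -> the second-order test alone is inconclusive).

Compute the Hessian H = grad^2 f:
  H = [[-8, 0], [0, -3]]
Verify stationarity: grad f(x*) = H x* + g = (0, 0).
Eigenvalues of H: -8, -3.
Both eigenvalues < 0, so H is negative definite -> x* is a strict local max.

max


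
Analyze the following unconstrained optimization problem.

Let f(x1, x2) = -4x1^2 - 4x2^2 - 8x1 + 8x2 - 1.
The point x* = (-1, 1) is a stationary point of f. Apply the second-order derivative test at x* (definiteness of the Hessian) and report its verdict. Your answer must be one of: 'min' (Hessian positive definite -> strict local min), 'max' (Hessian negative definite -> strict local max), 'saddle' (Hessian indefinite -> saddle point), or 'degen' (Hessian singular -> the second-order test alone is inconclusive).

Compute the Hessian H = grad^2 f:
  H = [[-8, 0], [0, -8]]
Verify stationarity: grad f(x*) = H x* + g = (0, 0).
Eigenvalues of H: -8, -8.
Both eigenvalues < 0, so H is negative definite -> x* is a strict local max.

max


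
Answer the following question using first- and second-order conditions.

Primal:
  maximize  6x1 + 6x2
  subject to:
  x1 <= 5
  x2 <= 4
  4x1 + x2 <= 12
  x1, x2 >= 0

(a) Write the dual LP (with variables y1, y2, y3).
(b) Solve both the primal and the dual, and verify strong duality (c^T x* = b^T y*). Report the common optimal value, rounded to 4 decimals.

The standard primal-dual pair for 'max c^T x s.t. A x <= b, x >= 0' is:
  Dual:  min b^T y  s.t.  A^T y >= c,  y >= 0.

So the dual LP is:
  minimize  5y1 + 4y2 + 12y3
  subject to:
    y1 + 4y3 >= 6
    y2 + y3 >= 6
    y1, y2, y3 >= 0

Solving the primal: x* = (2, 4).
  primal value c^T x* = 36.
Solving the dual: y* = (0, 4.5, 1.5).
  dual value b^T y* = 36.
Strong duality: c^T x* = b^T y*. Confirmed.

36


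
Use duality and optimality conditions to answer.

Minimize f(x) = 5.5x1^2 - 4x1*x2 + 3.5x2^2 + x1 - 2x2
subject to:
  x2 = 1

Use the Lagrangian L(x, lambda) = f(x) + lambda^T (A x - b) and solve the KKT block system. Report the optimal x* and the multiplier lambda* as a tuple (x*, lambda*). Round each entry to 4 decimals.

Form the Lagrangian:
  L(x, lambda) = (1/2) x^T Q x + c^T x + lambda^T (A x - b)
Stationarity (grad_x L = 0): Q x + c + A^T lambda = 0.
Primal feasibility: A x = b.

This gives the KKT block system:
  [ Q   A^T ] [ x     ]   [-c ]
  [ A    0  ] [ lambda ] = [ b ]

Solving the linear system:
  x*      = (0.2727, 1)
  lambda* = (-3.9091)
  f(x*)   = 1.0909

x* = (0.2727, 1), lambda* = (-3.9091)


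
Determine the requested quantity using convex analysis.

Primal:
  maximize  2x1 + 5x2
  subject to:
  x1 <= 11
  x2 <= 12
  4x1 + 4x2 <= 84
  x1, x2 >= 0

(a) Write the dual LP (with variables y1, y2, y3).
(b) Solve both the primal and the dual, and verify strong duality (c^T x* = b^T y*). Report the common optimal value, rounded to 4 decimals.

The standard primal-dual pair for 'max c^T x s.t. A x <= b, x >= 0' is:
  Dual:  min b^T y  s.t.  A^T y >= c,  y >= 0.

So the dual LP is:
  minimize  11y1 + 12y2 + 84y3
  subject to:
    y1 + 4y3 >= 2
    y2 + 4y3 >= 5
    y1, y2, y3 >= 0

Solving the primal: x* = (9, 12).
  primal value c^T x* = 78.
Solving the dual: y* = (0, 3, 0.5).
  dual value b^T y* = 78.
Strong duality: c^T x* = b^T y*. Confirmed.

78


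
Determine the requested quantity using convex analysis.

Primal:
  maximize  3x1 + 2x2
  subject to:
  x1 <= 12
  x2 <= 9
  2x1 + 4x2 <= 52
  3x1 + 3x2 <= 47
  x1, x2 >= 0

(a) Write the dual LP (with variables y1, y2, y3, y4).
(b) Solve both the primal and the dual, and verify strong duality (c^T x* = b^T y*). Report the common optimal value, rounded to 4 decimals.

The standard primal-dual pair for 'max c^T x s.t. A x <= b, x >= 0' is:
  Dual:  min b^T y  s.t.  A^T y >= c,  y >= 0.

So the dual LP is:
  minimize  12y1 + 9y2 + 52y3 + 47y4
  subject to:
    y1 + 2y3 + 3y4 >= 3
    y2 + 4y3 + 3y4 >= 2
    y1, y2, y3, y4 >= 0

Solving the primal: x* = (12, 3.6667).
  primal value c^T x* = 43.3333.
Solving the dual: y* = (1, 0, 0, 0.6667).
  dual value b^T y* = 43.3333.
Strong duality: c^T x* = b^T y*. Confirmed.

43.3333


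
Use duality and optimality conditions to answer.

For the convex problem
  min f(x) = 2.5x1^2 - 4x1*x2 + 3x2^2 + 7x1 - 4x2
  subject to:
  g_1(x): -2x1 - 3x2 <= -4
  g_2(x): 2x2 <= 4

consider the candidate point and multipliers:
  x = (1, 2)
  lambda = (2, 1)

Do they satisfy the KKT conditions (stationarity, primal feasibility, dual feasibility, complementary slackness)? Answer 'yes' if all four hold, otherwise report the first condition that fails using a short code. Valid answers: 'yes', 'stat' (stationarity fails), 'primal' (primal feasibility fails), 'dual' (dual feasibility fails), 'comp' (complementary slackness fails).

Gradient of f: grad f(x) = Q x + c = (4, 4)
Constraint values g_i(x) = a_i^T x - b_i:
  g_1((1, 2)) = -4
  g_2((1, 2)) = 0
Stationarity residual: grad f(x) + sum_i lambda_i a_i = (0, 0)
  -> stationarity OK
Primal feasibility (all g_i <= 0): OK
Dual feasibility (all lambda_i >= 0): OK
Complementary slackness (lambda_i * g_i(x) = 0 for all i): FAILS

Verdict: the first failing condition is complementary_slackness -> comp.

comp


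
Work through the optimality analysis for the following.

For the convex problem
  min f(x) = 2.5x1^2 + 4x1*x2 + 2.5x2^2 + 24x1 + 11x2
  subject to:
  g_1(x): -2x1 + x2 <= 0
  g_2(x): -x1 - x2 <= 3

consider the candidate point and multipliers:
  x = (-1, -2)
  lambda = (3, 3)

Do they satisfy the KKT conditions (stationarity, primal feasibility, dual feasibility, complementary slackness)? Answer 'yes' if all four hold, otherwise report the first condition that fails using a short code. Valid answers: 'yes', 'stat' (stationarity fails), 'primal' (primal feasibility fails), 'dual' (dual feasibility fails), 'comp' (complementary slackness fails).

Gradient of f: grad f(x) = Q x + c = (11, -3)
Constraint values g_i(x) = a_i^T x - b_i:
  g_1((-1, -2)) = 0
  g_2((-1, -2)) = 0
Stationarity residual: grad f(x) + sum_i lambda_i a_i = (2, -3)
  -> stationarity FAILS
Primal feasibility (all g_i <= 0): OK
Dual feasibility (all lambda_i >= 0): OK
Complementary slackness (lambda_i * g_i(x) = 0 for all i): OK

Verdict: the first failing condition is stationarity -> stat.

stat


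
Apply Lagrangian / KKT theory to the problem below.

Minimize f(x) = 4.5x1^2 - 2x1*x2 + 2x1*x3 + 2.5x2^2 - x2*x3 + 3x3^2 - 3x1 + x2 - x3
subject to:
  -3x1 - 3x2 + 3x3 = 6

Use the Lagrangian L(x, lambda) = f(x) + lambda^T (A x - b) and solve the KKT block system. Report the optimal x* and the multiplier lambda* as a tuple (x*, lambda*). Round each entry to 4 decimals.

Form the Lagrangian:
  L(x, lambda) = (1/2) x^T Q x + c^T x + lambda^T (A x - b)
Stationarity (grad_x L = 0): Q x + c + A^T lambda = 0.
Primal feasibility: A x = b.

This gives the KKT block system:
  [ Q   A^T ] [ x     ]   [-c ]
  [ A    0  ] [ lambda ] = [ b ]

Solving the linear system:
  x*      = (-0.3973, -0.8904, 0.7123)
  lambda* = (-1.1233)
  f(x*)   = 3.1644

x* = (-0.3973, -0.8904, 0.7123), lambda* = (-1.1233)


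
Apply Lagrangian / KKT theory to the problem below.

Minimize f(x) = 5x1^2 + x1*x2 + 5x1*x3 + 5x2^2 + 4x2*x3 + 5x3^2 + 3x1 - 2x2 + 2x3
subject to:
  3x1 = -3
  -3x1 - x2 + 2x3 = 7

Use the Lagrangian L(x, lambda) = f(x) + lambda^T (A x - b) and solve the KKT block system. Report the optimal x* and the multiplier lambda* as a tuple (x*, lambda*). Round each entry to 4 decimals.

Form the Lagrangian:
  L(x, lambda) = (1/2) x^T Q x + c^T x + lambda^T (A x - b)
Stationarity (grad_x L = 0): Q x + c + A^T lambda = 0.
Primal feasibility: A x = b.

This gives the KKT block system:
  [ Q   A^T ] [ x     ]   [-c ]
  [ A    0  ] [ lambda ] = [ b ]

Solving the linear system:
  x*      = (-1, -0.8182, 1.5909)
  lambda* = (-4.8636, -4.8182)
  f(x*)   = 10.4773

x* = (-1, -0.8182, 1.5909), lambda* = (-4.8636, -4.8182)


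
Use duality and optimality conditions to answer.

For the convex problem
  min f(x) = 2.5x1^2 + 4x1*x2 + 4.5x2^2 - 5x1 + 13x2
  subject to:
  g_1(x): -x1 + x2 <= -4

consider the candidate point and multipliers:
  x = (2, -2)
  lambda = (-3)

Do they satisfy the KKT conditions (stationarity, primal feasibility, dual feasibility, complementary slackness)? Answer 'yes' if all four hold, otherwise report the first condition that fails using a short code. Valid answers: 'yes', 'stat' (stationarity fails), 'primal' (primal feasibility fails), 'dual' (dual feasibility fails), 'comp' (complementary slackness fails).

Gradient of f: grad f(x) = Q x + c = (-3, 3)
Constraint values g_i(x) = a_i^T x - b_i:
  g_1((2, -2)) = 0
Stationarity residual: grad f(x) + sum_i lambda_i a_i = (0, 0)
  -> stationarity OK
Primal feasibility (all g_i <= 0): OK
Dual feasibility (all lambda_i >= 0): FAILS
Complementary slackness (lambda_i * g_i(x) = 0 for all i): OK

Verdict: the first failing condition is dual_feasibility -> dual.

dual
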